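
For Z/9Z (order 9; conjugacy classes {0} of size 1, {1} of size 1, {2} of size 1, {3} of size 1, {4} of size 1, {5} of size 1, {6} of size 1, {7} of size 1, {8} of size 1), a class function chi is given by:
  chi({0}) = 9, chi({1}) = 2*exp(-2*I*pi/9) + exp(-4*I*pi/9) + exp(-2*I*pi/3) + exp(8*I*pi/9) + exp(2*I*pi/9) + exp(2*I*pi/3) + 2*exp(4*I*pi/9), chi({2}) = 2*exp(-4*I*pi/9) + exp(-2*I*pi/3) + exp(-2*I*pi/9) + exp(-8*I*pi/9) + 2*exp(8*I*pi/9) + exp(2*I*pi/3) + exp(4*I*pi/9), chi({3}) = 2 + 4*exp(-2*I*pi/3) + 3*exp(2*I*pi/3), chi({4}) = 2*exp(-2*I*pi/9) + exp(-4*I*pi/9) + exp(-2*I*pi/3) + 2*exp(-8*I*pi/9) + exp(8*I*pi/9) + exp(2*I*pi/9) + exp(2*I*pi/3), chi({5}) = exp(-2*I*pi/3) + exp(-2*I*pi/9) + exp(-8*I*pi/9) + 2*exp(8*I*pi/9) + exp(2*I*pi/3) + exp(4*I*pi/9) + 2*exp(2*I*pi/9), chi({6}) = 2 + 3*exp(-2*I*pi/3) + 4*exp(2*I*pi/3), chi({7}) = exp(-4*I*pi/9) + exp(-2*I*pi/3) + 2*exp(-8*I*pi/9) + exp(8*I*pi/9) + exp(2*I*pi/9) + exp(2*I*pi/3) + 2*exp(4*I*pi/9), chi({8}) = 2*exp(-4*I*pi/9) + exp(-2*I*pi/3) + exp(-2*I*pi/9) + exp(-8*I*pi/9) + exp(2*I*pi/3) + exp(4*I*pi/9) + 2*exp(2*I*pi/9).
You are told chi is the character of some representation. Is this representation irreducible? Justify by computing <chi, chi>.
Not irreducible (reducible): <chi, chi> = 13 > 1.

Why: <chi, chi> = (1/|G|) sum_C |C| * |chi(C)|^2 = (1/9)[1*|9|^2 + 1*|2*exp(-2*I*pi/9) + exp(-4*I*pi/9) + exp(-2*I*pi/3) + exp(8*I*pi/9) + exp(2*I*pi/9) + exp(2*I*pi/3) + 2*exp(4*I*pi/9)|^2 + 1*|2*exp(-4*I*pi/9) + exp(-2*I*pi/3) + exp(-2*I*pi/9) + exp(-8*I*pi/9) + 2*exp(8*I*pi/9) + exp(2*I*pi/3) + exp(4*I*pi/9)|^2 + 1*|2 + 4*exp(-2*I*pi/3) + 3*exp(2*I*pi/3)|^2 + 1*|2*exp(-2*I*pi/9) + exp(-4*I*pi/9) + exp(-2*I*pi/3) + 2*exp(-8*I*pi/9) + exp(8*I*pi/9) + exp(2*I*pi/9) + exp(2*I*pi/3)|^2 + 1*|exp(-2*I*pi/3) + exp(-2*I*pi/9) + exp(-8*I*pi/9) + 2*exp(8*I*pi/9) + exp(2*I*pi/3) + exp(4*I*pi/9) + 2*exp(2*I*pi/9)|^2 + 1*|2 + 3*exp(-2*I*pi/3) + 4*exp(2*I*pi/3)|^2 + 1*|exp(-4*I*pi/9) + exp(-2*I*pi/3) + 2*exp(-8*I*pi/9) + exp(8*I*pi/9) + exp(2*I*pi/9) + exp(2*I*pi/3) + 2*exp(4*I*pi/9)|^2 + 1*|2*exp(-4*I*pi/9) + exp(-2*I*pi/3) + exp(-2*I*pi/9) + exp(-8*I*pi/9) + exp(2*I*pi/3) + exp(4*I*pi/9) + 2*exp(2*I*pi/9)|^2]
  = (1/9)[(81) + (13 + 8*exp(-4*I*pi/9) + 8*exp(-2*I*pi/3) + 8*exp(-2*I*pi/9) + 10*exp(-8*I*pi/9) + 10*exp(8*I*pi/9) + 8*exp(2*I*pi/9) + 8*exp(2*I*pi/3) + 8*exp(4*I*pi/9)) + (13 + 8*exp(-4*I*pi/9) + 8*exp(-2*I*pi/3) + 10*exp(-2*I*pi/9) + 8*exp(-8*I*pi/9) + 8*exp(8*I*pi/9) + 10*exp(2*I*pi/9) + 8*exp(2*I*pi/3) + 8*exp(4*I*pi/9)) + (3) + (13 + 10*exp(-4*I*pi/9) + 8*exp(-2*I*pi/3) + 8*exp(-2*I*pi/9) + 8*exp(-8*I*pi/9) + 8*exp(8*I*pi/9) + 8*exp(2*I*pi/9) + 8*exp(2*I*pi/3) + 10*exp(4*I*pi/9)) + (13 + 10*exp(-4*I*pi/9) + 8*exp(-2*I*pi/3) + 8*exp(-2*I*pi/9) + 8*exp(-8*I*pi/9) + 8*exp(8*I*pi/9) + 8*exp(2*I*pi/9) + 8*exp(2*I*pi/3) + 10*exp(4*I*pi/9)) + (3) + (13 + 8*exp(-4*I*pi/9) + 8*exp(-2*I*pi/3) + 10*exp(-2*I*pi/9) + 8*exp(-8*I*pi/9) + 8*exp(8*I*pi/9) + 10*exp(2*I*pi/9) + 8*exp(2*I*pi/3) + 8*exp(4*I*pi/9)) + (13 + 8*exp(-4*I*pi/9) + 8*exp(-2*I*pi/3) + 8*exp(-2*I*pi/9) + 10*exp(-8*I*pi/9) + 10*exp(8*I*pi/9) + 8*exp(2*I*pi/9) + 8*exp(2*I*pi/3) + 8*exp(4*I*pi/9))] = 117/9 = 13.
(Exp terms are combined using exp(i*s)*conj(exp(i*t)) = exp(i*(s-t)), and sums of them are collapsed using the identity that for every m > 1 the m distinct m-th roots of unity sum to 0, e.g. 1 + exp(2*I*pi/3) + exp(-2*I*pi/3) = 0.)
A character is irreducible iff <chi, chi> = 1, so this representation is reducible.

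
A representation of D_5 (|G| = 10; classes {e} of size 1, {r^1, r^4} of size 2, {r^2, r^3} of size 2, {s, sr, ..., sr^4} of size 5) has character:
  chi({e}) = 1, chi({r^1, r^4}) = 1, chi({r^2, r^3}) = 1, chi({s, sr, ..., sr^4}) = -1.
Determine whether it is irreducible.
Irreducible: <chi, chi> = 1.

Solution. <chi, chi> = (1/|G|) sum_C |C| * |chi(C)|^2 = (1/10)[1*|1|^2 + 2*|1|^2 + 2*|1|^2 + 5*|-1|^2]
  = (1/10)[(1) + (2) + (2) + (5)] = 10/10 = 1.
A character is irreducible iff <chi, chi> = 1, so this representation is irreducible.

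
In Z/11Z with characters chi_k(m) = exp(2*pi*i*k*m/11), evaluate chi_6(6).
chi_6(6) = zeta_11^36 = exp(6*I*pi/11)

Details: chi_6(6) = zeta_11^(6*6) = zeta_11^36. Since zeta_11^11 = 1, this equals zeta_11^3 = exp(2*pi*i*3/11) = exp(6*I*pi/11).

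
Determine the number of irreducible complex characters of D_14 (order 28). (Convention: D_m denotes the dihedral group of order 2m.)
10

Working: The number of irreducible complex representations of a finite group equals its number of conjugacy classes. D_14 has 10 conjugacy classes (n/2 + 3 for n even), so D_14 (order 28) has exactly 10 irreducible complex representations.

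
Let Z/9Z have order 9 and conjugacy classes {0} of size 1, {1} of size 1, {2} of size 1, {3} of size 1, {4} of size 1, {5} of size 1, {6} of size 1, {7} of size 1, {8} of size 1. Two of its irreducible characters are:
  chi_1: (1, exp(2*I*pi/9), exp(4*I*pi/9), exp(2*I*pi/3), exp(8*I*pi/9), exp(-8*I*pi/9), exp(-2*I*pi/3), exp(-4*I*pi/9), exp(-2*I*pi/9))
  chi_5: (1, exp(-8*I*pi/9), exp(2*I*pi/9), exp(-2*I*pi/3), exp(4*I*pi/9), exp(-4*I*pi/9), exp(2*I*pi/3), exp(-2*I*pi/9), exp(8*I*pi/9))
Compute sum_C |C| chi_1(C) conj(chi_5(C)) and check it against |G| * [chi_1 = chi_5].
Sum = 0; so <chi_1, chi_5> = 0 (distinct irreducibles are orthogonal).

Working: Compute term by term over conjugacy classes (|C| * chi_1(C) * conj(chi_5(C))):
  1*(1)*conj(1) + 1*(exp(2*I*pi/9))*conj(exp(-8*I*pi/9)) + 1*(exp(4*I*pi/9))*conj(exp(2*I*pi/9)) + 1*(exp(2*I*pi/3))*conj(exp(-2*I*pi/3)) + 1*(exp(8*I*pi/9))*conj(exp(4*I*pi/9)) + 1*(exp(-8*I*pi/9))*conj(exp(-4*I*pi/9)) + 1*(exp(-2*I*pi/3))*conj(exp(2*I*pi/3)) + 1*(exp(-4*I*pi/9))*conj(exp(-2*I*pi/9)) + 1*(exp(-2*I*pi/9))*conj(exp(8*I*pi/9))
  = (1) + (exp(-8*I*pi/9)) + (exp(2*I*pi/9)) + (exp(-2*I*pi/3)) + (exp(4*I*pi/9)) + (exp(-4*I*pi/9)) + (exp(2*I*pi/3)) + (exp(-2*I*pi/9)) + (exp(8*I*pi/9))
  = 0.
(Exp terms are combined using exp(i*s)*conj(exp(i*t)) = exp(i*(s-t)), and sums of them are collapsed using the identity that for every m > 1 the m distinct m-th roots of unity sum to 0, e.g. 1 + exp(2*I*pi/3) + exp(-2*I*pi/3) = 0.)
Dividing by |G| = 9 gives 0/9 = 0, matching the row-orthogonality relation <chi_1, chi_5> = [chi_1 = chi_5].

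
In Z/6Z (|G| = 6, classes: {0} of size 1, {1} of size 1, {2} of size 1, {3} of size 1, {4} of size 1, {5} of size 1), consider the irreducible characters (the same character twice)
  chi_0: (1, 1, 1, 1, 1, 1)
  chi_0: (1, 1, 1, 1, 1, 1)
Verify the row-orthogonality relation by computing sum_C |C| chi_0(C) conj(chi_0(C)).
Sum = 6 = |G| = 6; so <chi_0, chi_0> = 1 (norm-1 confirms irreducibility).

Working: Compute term by term over conjugacy classes (|C| * chi_0(C) * conj(chi_0(C))):
  1*(1)*conj(1) + 1*(1)*conj(1) + 1*(1)*conj(1) + 1*(1)*conj(1) + 1*(1)*conj(1) + 1*(1)*conj(1)
  = (1) + (1) + (1) + (1) + (1) + (1)
  = 6.
(Exp terms are combined using exp(i*s)*conj(exp(i*t)) = exp(i*(s-t)), and sums of them are collapsed using the identity that for every m > 1 the m distinct m-th roots of unity sum to 0, e.g. 1 + exp(2*I*pi/3) + exp(-2*I*pi/3) = 0.)
Dividing by |G| = 6 gives 6/6 = 1, matching the row-orthogonality relation <chi_0, chi_0> = [chi_0 = chi_0].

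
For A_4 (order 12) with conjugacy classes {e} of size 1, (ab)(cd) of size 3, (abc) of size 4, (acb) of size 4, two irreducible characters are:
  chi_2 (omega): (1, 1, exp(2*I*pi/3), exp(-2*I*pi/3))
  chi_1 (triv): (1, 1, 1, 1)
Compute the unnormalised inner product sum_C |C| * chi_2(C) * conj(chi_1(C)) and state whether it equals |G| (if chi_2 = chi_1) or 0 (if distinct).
Sum = 0; so <chi_2, chi_1> = 0 (distinct irreducibles are orthogonal).

Why: Compute term by term over conjugacy classes (|C| * chi_2(C) * conj(chi_1(C))):
  1*(1)*conj(1) + 3*(1)*conj(1) + 4*(exp(2*I*pi/3))*conj(1) + 4*(exp(-2*I*pi/3))*conj(1)
  = (1) + (3) + (4*exp(2*I*pi/3)) + (4*exp(-2*I*pi/3))
  = 0.
(Exp terms are combined using exp(i*s)*conj(exp(i*t)) = exp(i*(s-t)), and sums of them are collapsed using the identity that for every m > 1 the m distinct m-th roots of unity sum to 0, e.g. 1 + exp(2*I*pi/3) + exp(-2*I*pi/3) = 0.)
Dividing by |G| = 12 gives 0/12 = 0, matching the row-orthogonality relation <chi_2, chi_1> = [chi_2 = chi_1].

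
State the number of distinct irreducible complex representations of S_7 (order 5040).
15

The number of irreducible complex representations of a finite group equals its number of conjugacy classes. Conjugacy classes in S_7 correspond to cycle types, i.e. partitions of 7; there are p(7) = 15 of them, so S_7 (order 5040) has exactly 15 irreducible complex representations.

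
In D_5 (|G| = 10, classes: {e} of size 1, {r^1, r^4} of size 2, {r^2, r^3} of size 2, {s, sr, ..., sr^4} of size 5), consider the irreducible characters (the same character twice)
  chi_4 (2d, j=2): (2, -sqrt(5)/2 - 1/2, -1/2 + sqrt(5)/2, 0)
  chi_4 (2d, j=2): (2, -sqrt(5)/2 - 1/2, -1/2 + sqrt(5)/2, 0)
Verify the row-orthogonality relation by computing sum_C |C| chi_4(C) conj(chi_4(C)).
Sum = 10 = |G| = 10; so <chi_4, chi_4> = 1 (norm-1 confirms irreducibility).

Reasoning: Compute term by term over conjugacy classes (|C| * chi_4(C) * conj(chi_4(C))):
  1*(2)*conj(2) + 2*(-sqrt(5)/2 - 1/2)*conj(-sqrt(5)/2 - 1/2) + 2*(-1/2 + sqrt(5)/2)*conj(-1/2 + sqrt(5)/2) + 5*(0)*conj(0)
  = (4) + (sqrt(5) + 3) + (3 - sqrt(5)) + (0)
  = 10.
Dividing by |G| = 10 gives 10/10 = 1, matching the row-orthogonality relation <chi_4, chi_4> = [chi_4 = chi_4].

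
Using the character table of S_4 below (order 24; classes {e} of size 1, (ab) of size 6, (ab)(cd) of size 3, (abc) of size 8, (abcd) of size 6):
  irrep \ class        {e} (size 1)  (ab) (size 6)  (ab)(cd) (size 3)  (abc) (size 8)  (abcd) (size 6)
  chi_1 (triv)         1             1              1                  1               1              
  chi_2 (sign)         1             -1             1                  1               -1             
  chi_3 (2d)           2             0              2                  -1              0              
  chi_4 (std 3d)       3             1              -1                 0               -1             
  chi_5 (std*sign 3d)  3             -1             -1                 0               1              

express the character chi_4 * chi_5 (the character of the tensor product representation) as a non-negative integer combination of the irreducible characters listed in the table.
chi_4 tensor chi_5 = chi_2 + chi_3 + chi_4 + chi_5 (all other irreducibles have multiplicity 0).

Reasoning: The character of a tensor product is the pointwise product (chi_4 * chi_5)(C) = chi_4(C) * chi_5(C):
  {e}: (3)*(3), (ab): (1)*(-1), (ab)(cd): (-1)*(-1), (abc): (0)*(0), (abcd): (-1)*(1)
so (chi_4 * chi_5) takes values
  {e} -> 9, (ab) -> -1, (ab)(cd) -> 1, (abc) -> 0, (abcd) -> -1.
Now take the inner product of this character with each irreducible chi from the table, <chi_4*chi_5, chi> = (1/24) sum_C |C| (chi_4*chi_5)(C) conj(chi(C)):
  <chi_4*chi_5, chi_1> = (1/24)[1*(9)*conj(1) + 6*(-1)*conj(1) + 3*(1)*conj(1) + 8*(0)*conj(1) + 6*(-1)*conj(1)]
      = (1/24)[(9) + (-6) + (3) + (0) + (-6)] = 0/24 = 0
  <chi_4*chi_5, chi_2> = (1/24)[1*(9)*conj(1) + 6*(-1)*conj(-1) + 3*(1)*conj(1) + 8*(0)*conj(1) + 6*(-1)*conj(-1)]
      = (1/24)[(9) + (6) + (3) + (0) + (6)] = 24/24 = 1
  <chi_4*chi_5, chi_3> = (1/24)[1*(9)*conj(2) + 6*(-1)*conj(0) + 3*(1)*conj(2) + 8*(0)*conj(-1) + 6*(-1)*conj(0)]
      = (1/24)[(18) + (0) + (6) + (0) + (0)] = 24/24 = 1
  <chi_4*chi_5, chi_4> = (1/24)[1*(9)*conj(3) + 6*(-1)*conj(1) + 3*(1)*conj(-1) + 8*(0)*conj(0) + 6*(-1)*conj(-1)]
      = (1/24)[(27) + (-6) + (-3) + (0) + (6)] = 24/24 = 1
  <chi_4*chi_5, chi_5> = (1/24)[1*(9)*conj(3) + 6*(-1)*conj(-1) + 3*(1)*conj(-1) + 8*(0)*conj(0) + 6*(-1)*conj(1)]
      = (1/24)[(27) + (6) + (-3) + (0) + (-6)] = 24/24 = 1
Hence the multiplicities are chi_2: 1, chi_3: 1, chi_4: 1, chi_5: 1. Dimension check: dim(chi_4)*dim(chi_5) = 3*3 = 9 and sum (mult * dim) = 1*1 + 1*2 + 1*3 + 1*3 = 9.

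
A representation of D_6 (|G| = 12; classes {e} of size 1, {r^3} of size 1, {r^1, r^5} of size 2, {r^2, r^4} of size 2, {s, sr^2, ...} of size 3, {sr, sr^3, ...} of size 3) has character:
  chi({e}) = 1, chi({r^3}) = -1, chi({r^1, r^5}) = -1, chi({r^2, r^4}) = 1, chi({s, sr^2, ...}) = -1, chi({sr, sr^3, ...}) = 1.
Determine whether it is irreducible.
Irreducible: <chi, chi> = 1.

Argument: <chi, chi> = (1/|G|) sum_C |C| * |chi(C)|^2 = (1/12)[1*|1|^2 + 1*|-1|^2 + 2*|-1|^2 + 2*|1|^2 + 3*|-1|^2 + 3*|1|^2]
  = (1/12)[(1) + (1) + (2) + (2) + (3) + (3)] = 12/12 = 1.
A character is irreducible iff <chi, chi> = 1, so this representation is irreducible.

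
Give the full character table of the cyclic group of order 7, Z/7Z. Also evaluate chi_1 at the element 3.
Character table of Z/7Z (irreps indexed chi_0,...,chi_6 with chi_k(m) = zeta_7^(k*m), zeta_7 = exp(2*pi*i/7)):
  irrep \ class  {0} (size 1)  {1} (size 1)    {2} (size 1)    {3} (size 1)    {4} (size 1)    {5} (size 1)    {6} (size 1)  
  chi_0          1             1               1               1               1               1               1             
  chi_1          1             exp(2*I*pi/7)   exp(4*I*pi/7)   exp(6*I*pi/7)   exp(-6*I*pi/7)  exp(-4*I*pi/7)  exp(-2*I*pi/7)
  chi_2          1             exp(4*I*pi/7)   exp(-6*I*pi/7)  exp(-2*I*pi/7)  exp(2*I*pi/7)   exp(6*I*pi/7)   exp(-4*I*pi/7)
  chi_3          1             exp(6*I*pi/7)   exp(-2*I*pi/7)  exp(4*I*pi/7)   exp(-4*I*pi/7)  exp(2*I*pi/7)   exp(-6*I*pi/7)
  chi_4          1             exp(-6*I*pi/7)  exp(2*I*pi/7)   exp(-4*I*pi/7)  exp(4*I*pi/7)   exp(-2*I*pi/7)  exp(6*I*pi/7) 
  chi_5          1             exp(-4*I*pi/7)  exp(6*I*pi/7)   exp(2*I*pi/7)   exp(-2*I*pi/7)  exp(-6*I*pi/7)  exp(4*I*pi/7) 
  chi_6          1             exp(-2*I*pi/7)  exp(-4*I*pi/7)  exp(-6*I*pi/7)  exp(6*I*pi/7)   exp(4*I*pi/7)   exp(2*I*pi/7) 

Spot check: chi_1(3) = zeta_7^(1*3) = zeta_7^3 = exp(6*I*pi/7).

Z/7Z is abelian, so all 7 irreducible complex representations are 1-dimensional. They are given by chi_k(m) = zeta_7^(k*m) for k = 0,...,6. Row orthogonality: sum_m chi_k(m) conj(chi_l(m)) = 7 * [k = l].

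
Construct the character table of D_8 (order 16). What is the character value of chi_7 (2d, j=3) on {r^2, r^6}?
Conjugacy classes: {e} of size 1, {r^4} of size 1, {r^1, r^7} of size 2, {r^2, r^6} of size 2, {r^3, r^5} of size 2, {s, sr^2, ...} of size 4, {sr, sr^3, ...} of size 4.
Character table:
  irrep \ class              {e} (size 1)  {r^4} (size 1)  {r^1, r^7} (size 2)  {r^2, r^6} (size 2)  {r^3, r^5} (size 2)  {s, sr^2, ...} (size 4)  {sr, sr^3, ...} (size 4)
  chi_1 (triv)               1             1               1                    1                    1                    1                        1                       
  chi_2 (sign: r->1, s->-1)  1             1               1                    1                    1                    -1                       -1                      
  chi_3 (r->-1, s->1)        1             1               -1                   1                    -1                   1                        -1                      
  chi_4 (r->-1, s->-1)       1             1               -1                   1                    -1                   -1                       1                       
  chi_5 (2d, j=1)            2             -2              sqrt(2)              0                    -sqrt(2)             0                        0                       
  chi_6 (2d, j=2)            2             2               0                    -2                   0                    0                        0                       
  chi_7 (2d, j=3)            2             -2              -sqrt(2)             0                    sqrt(2)              0                        0                       

Spot check: chi_7 (2d, j=3) on {r^2, r^6} = 0.

Justification: D_8 has order 2*8 = 16 with 7 conjugacy classes, hence 7 irreducibles. Sum of squared dims 1 + 1 + 1 + 1 + 4 + 4 + 4 = 16 = |G|. Linear characters come from the abelianisation; the 2-dimensional irreps have character r^k -> 2*cos(2*pi*j*k/8), reflections -> 0.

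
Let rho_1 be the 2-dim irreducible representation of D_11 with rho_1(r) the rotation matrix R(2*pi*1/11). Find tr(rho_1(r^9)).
chi_{rho_1}(r^9) = 2*cos(2*pi*1*9/11) = 2*cos(4*pi/11)

Justification: rho_1(r^9) is rotation by angle 2*pi*1*9/11, whose trace is 2*cos(2*pi*1*9/11) = 2*cos(4*pi/11).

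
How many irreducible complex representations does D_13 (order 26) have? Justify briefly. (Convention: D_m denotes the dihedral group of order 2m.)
8

Reasoning: The number of irreducible complex representations of a finite group equals its number of conjugacy classes. D_13 has 8 conjugacy classes ((n+3)/2 for n odd), so D_13 (order 26) has exactly 8 irreducible complex representations.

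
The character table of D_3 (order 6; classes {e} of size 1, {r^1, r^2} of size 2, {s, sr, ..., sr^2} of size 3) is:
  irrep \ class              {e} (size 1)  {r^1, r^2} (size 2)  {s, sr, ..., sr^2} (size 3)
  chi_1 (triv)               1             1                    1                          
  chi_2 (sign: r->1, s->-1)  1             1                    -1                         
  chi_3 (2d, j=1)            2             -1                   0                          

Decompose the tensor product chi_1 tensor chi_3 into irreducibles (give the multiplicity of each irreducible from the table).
chi_1 tensor chi_3 = chi_3 (all other irreducibles have multiplicity 0).

Details: The character of a tensor product is the pointwise product (chi_1 * chi_3)(C) = chi_1(C) * chi_3(C):
  {e}: (1)*(2), {r^1, r^2}: (1)*(-1), {s, sr, ..., sr^2}: (1)*(0)
so (chi_1 * chi_3) takes values
  {e} -> 2, {r^1, r^2} -> -1, {s, sr, ..., sr^2} -> 0.
Now take the inner product of this character with each irreducible chi from the table, <chi_1*chi_3, chi> = (1/6) sum_C |C| (chi_1*chi_3)(C) conj(chi(C)):
  <chi_1*chi_3, chi_1> = (1/6)[1*(2)*conj(1) + 2*(-1)*conj(1) + 3*(0)*conj(1)]
      = (1/6)[(2) + (-2) + (0)] = 0/6 = 0
  <chi_1*chi_3, chi_2> = (1/6)[1*(2)*conj(1) + 2*(-1)*conj(1) + 3*(0)*conj(-1)]
      = (1/6)[(2) + (-2) + (0)] = 0/6 = 0
  <chi_1*chi_3, chi_3> = (1/6)[1*(2)*conj(2) + 2*(-1)*conj(-1) + 3*(0)*conj(0)]
      = (1/6)[(4) + (2) + (0)] = 6/6 = 1
Hence the multiplicities are chi_3: 1. Dimension check: dim(chi_1)*dim(chi_3) = 1*2 = 2 and sum (mult * dim) = 1*2 = 2.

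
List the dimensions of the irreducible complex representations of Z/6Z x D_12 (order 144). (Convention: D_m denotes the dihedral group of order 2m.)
Dimensions: 1, 1, 1, 1, 1, 1, 1, 1, 1, 1, 1, 1, 1, 1, 1, 1, 1, 1, 1, 1, 1, 1, 1, 1, 2, 2, 2, 2, 2, 2, 2, 2, 2, 2, 2, 2, 2, 2, 2, 2, 2, 2, 2, 2, 2, 2, 2, 2, 2, 2, 2, 2, 2, 2

Proof sketch: There are 54 irreducibles (= number of conjugacy classes). Their dimensions d_i satisfy sum d_i^2 = |G| = 144: 1 + 1 + 1 + 1 + 1 + 1 + 1 + 1 + 1 + 1 + 1 + 1 + 1 + 1 + 1 + 1 + 1 + 1 + 1 + 1 + 1 + 1 + 1 + 1 + 4 + 4 + 4 + 4 + 4 + 4 + 4 + 4 + 4 + 4 + 4 + 4 + 4 + 4 + 4 + 4 + 4 + 4 + 4 + 4 + 4 + 4 + 4 + 4 + 4 + 4 + 4 + 4 + 4 + 4 = 144. (For the product with Z/6Z: each of the 6 1-dim characters of Z/6Z tensors with each irrep of D_12, giving 6 copies of each D_12-dimension.)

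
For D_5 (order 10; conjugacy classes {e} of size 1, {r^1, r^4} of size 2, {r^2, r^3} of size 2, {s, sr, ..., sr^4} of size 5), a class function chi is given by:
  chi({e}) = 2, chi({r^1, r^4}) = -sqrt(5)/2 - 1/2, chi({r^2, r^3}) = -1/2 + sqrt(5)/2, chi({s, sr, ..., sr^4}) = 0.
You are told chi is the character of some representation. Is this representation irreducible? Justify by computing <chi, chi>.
Irreducible: <chi, chi> = 1.

Details: <chi, chi> = (1/|G|) sum_C |C| * |chi(C)|^2 = (1/10)[1*|2|^2 + 2*|-sqrt(5)/2 - 1/2|^2 + 2*|-1/2 + sqrt(5)/2|^2 + 5*|0|^2]
  = (1/10)[(4) + (sqrt(5) + 3) + (3 - sqrt(5)) + (0)] = 10/10 = 1.
A character is irreducible iff <chi, chi> = 1, so this representation is irreducible.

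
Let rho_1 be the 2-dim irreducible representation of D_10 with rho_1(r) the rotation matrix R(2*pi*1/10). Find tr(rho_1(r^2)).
chi_{rho_1}(r^2) = 2*cos(2*pi*1*2/10) = -1/2 + sqrt(5)/2

Details: rho_1(r^2) is rotation by angle 2*pi*1*2/10, whose trace is 2*cos(2*pi*1*2/10) = -1/2 + sqrt(5)/2.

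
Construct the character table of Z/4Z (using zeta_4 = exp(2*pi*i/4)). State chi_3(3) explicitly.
Character table of Z/4Z (irreps indexed chi_0,...,chi_3 with chi_k(m) = zeta_4^(k*m), zeta_4 = exp(2*pi*i/4)):
  irrep \ class  {0} (size 1)  {1} (size 1)  {2} (size 1)  {3} (size 1)
  chi_0          1             1             1             1           
  chi_1          1             I             -1            -I          
  chi_2          1             -1            1             -1          
  chi_3          1             -I            -1            I           

Spot check: chi_3(3) = zeta_4^(3*3) = zeta_4^9 = I.

Proof sketch: Z/4Z is abelian, so all 4 irreducible complex representations are 1-dimensional. They are given by chi_k(m) = zeta_4^(k*m) for k = 0,...,3. Row orthogonality: sum_m chi_k(m) conj(chi_l(m)) = 4 * [k = l].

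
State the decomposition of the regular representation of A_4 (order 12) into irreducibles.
Each irreducible V_i of dimension d_i appears with multiplicity d_i, i.e. rho_reg = (direct sum over all irreducibles V_i) d_i V_i. The irreducible dimensions for A_4 are 1, 1, 1, 3: 3 irreducibles of dimension 1, each with multiplicity 1; 1 irreducible of dimension 3, with multiplicity 3. Total dimension 3*1*1 + 1*3*3 = 12 = |G|.

Derivation: General theorem: in the regular representation of a finite group G, each irreducible appears with multiplicity equal to its dimension. Check: dim(rho_reg) = sum d_i^2 = 1 + 1 + 1 + 9 = 12 = |G|.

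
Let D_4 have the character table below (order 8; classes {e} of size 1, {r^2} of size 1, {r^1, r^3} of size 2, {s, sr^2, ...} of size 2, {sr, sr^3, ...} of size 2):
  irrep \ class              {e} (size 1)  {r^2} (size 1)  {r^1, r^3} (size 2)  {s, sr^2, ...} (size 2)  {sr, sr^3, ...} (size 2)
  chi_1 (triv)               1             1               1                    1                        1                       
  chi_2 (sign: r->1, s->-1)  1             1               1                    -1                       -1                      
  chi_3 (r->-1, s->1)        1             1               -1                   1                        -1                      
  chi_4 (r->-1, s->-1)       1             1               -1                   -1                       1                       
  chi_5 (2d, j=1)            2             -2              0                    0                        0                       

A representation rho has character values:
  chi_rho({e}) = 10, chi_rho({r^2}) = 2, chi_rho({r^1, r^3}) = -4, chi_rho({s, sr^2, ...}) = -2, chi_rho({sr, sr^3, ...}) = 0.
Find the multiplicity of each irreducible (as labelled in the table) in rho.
Multiplicities: chi_1: 0, chi_2: 1, chi_3: 2, chi_4: 3, chi_5: 2.

Use <chi_rho, chi> = (1/|G|) sum_C |C| * chi_rho(C) * conj(chi(C)) with |G| = 8 for each irreducible chi in the table:
  <chi_rho, chi_1> = (1/8)[1*(10)*conj(1) + 1*(2)*conj(1) + 2*(-4)*conj(1) + 2*(-2)*conj(1) + 2*(0)*conj(1)]
      = (1/8)[(10) + (2) + (-8) + (-4) + (0)] = 0/8 = 0
  <chi_rho, chi_2> = (1/8)[1*(10)*conj(1) + 1*(2)*conj(1) + 2*(-4)*conj(1) + 2*(-2)*conj(-1) + 2*(0)*conj(-1)]
      = (1/8)[(10) + (2) + (-8) + (4) + (0)] = 8/8 = 1
  <chi_rho, chi_3> = (1/8)[1*(10)*conj(1) + 1*(2)*conj(1) + 2*(-4)*conj(-1) + 2*(-2)*conj(1) + 2*(0)*conj(-1)]
      = (1/8)[(10) + (2) + (8) + (-4) + (0)] = 16/8 = 2
  <chi_rho, chi_4> = (1/8)[1*(10)*conj(1) + 1*(2)*conj(1) + 2*(-4)*conj(-1) + 2*(-2)*conj(-1) + 2*(0)*conj(1)]
      = (1/8)[(10) + (2) + (8) + (4) + (0)] = 24/8 = 3
  <chi_rho, chi_5> = (1/8)[1*(10)*conj(2) + 1*(2)*conj(-2) + 2*(-4)*conj(0) + 2*(-2)*conj(0) + 2*(0)*conj(0)]
      = (1/8)[(20) + (-4) + (0) + (0) + (0)] = 16/8 = 2
Dimension check: dim(rho) = sum (mult * dim) = 0*1 + 1*1 + 2*1 + 3*1 + 2*2 = 10 = chi_rho(e) = 10.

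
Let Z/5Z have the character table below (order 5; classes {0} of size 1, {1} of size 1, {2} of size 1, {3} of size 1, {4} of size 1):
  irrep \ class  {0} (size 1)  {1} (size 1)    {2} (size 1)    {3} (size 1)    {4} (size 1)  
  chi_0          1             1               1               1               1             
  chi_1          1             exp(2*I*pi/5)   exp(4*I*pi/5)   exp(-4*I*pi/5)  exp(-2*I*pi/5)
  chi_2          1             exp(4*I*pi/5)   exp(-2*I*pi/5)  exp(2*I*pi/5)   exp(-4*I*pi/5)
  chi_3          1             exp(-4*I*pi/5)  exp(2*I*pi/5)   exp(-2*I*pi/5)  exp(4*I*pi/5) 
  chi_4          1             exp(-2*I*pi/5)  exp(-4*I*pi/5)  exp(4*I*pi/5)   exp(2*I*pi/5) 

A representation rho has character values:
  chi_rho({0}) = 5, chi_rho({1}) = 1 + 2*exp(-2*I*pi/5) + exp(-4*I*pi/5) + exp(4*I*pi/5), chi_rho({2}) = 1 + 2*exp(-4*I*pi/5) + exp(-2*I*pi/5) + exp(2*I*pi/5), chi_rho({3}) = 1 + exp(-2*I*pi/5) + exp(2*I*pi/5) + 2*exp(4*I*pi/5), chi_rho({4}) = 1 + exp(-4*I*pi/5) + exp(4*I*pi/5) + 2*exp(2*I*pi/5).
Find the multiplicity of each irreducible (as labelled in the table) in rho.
Multiplicities: chi_0: 1, chi_1: 0, chi_2: 1, chi_3: 1, chi_4: 2.

Derivation: Use <chi_rho, chi> = (1/|G|) sum_C |C| * chi_rho(C) * conj(chi(C)) with |G| = 5 for each irreducible chi in the table:
  <chi_rho, chi_0> = (1/5)[1*(5)*conj(1) + 1*(1 + 2*exp(-2*I*pi/5) + exp(-4*I*pi/5) + exp(4*I*pi/5))*conj(1) + 1*(1 + 2*exp(-4*I*pi/5) + exp(-2*I*pi/5) + exp(2*I*pi/5))*conj(1) + 1*(1 + exp(-2*I*pi/5) + exp(2*I*pi/5) + 2*exp(4*I*pi/5))*conj(1) + 1*(1 + exp(-4*I*pi/5) + exp(4*I*pi/5) + 2*exp(2*I*pi/5))*conj(1)]
      = (1/5)[(5) + (1 + 2*exp(-2*I*pi/5) + exp(-4*I*pi/5) + exp(4*I*pi/5)) + (1 + 2*exp(-4*I*pi/5) + exp(-2*I*pi/5) + exp(2*I*pi/5)) + (1 + exp(-2*I*pi/5) + exp(2*I*pi/5) + 2*exp(4*I*pi/5)) + (1 + exp(-4*I*pi/5) + exp(4*I*pi/5) + 2*exp(2*I*pi/5))] = 5/5 = 1
  <chi_rho, chi_1> = (1/5)[1*(5)*conj(1) + 1*(1 + 2*exp(-2*I*pi/5) + exp(-4*I*pi/5) + exp(4*I*pi/5))*conj(exp(2*I*pi/5)) + 1*(1 + 2*exp(-4*I*pi/5) + exp(-2*I*pi/5) + exp(2*I*pi/5))*conj(exp(4*I*pi/5)) + 1*(1 + exp(-2*I*pi/5) + exp(2*I*pi/5) + 2*exp(4*I*pi/5))*conj(exp(-4*I*pi/5)) + 1*(1 + exp(-4*I*pi/5) + exp(4*I*pi/5) + 2*exp(2*I*pi/5))*conj(exp(-2*I*pi/5))]
      = (1/5)[(5) + (2*exp(-4*I*pi/5) + exp(-2*I*pi/5) + exp(4*I*pi/5) + exp(2*I*pi/5)) + (exp(-2*I*pi/5) + exp(-4*I*pi/5) + exp(4*I*pi/5) + 2*exp(2*I*pi/5)) + (2*exp(-2*I*pi/5) + exp(-4*I*pi/5) + exp(4*I*pi/5) + exp(2*I*pi/5)) + (exp(-2*I*pi/5) + exp(-4*I*pi/5) + exp(2*I*pi/5) + 2*exp(4*I*pi/5))] = 0/5 = 0
  <chi_rho, chi_2> = (1/5)[1*(5)*conj(1) + 1*(1 + 2*exp(-2*I*pi/5) + exp(-4*I*pi/5) + exp(4*I*pi/5))*conj(exp(4*I*pi/5)) + 1*(1 + 2*exp(-4*I*pi/5) + exp(-2*I*pi/5) + exp(2*I*pi/5))*conj(exp(-2*I*pi/5)) + 1*(1 + exp(-2*I*pi/5) + exp(2*I*pi/5) + 2*exp(4*I*pi/5))*conj(exp(2*I*pi/5)) + 1*(1 + exp(-4*I*pi/5) + exp(4*I*pi/5) + 2*exp(2*I*pi/5))*conj(exp(-4*I*pi/5))]
      = (1/5)[(5) + (1 + exp(-4*I*pi/5) + exp(2*I*pi/5) + 2*exp(4*I*pi/5)) + (1 + 2*exp(-2*I*pi/5) + exp(4*I*pi/5) + exp(2*I*pi/5)) + (1 + exp(-2*I*pi/5) + exp(-4*I*pi/5) + 2*exp(2*I*pi/5)) + (1 + 2*exp(-4*I*pi/5) + exp(-2*I*pi/5) + exp(4*I*pi/5))] = 5/5 = 1
  <chi_rho, chi_3> = (1/5)[1*(5)*conj(1) + 1*(1 + 2*exp(-2*I*pi/5) + exp(-4*I*pi/5) + exp(4*I*pi/5))*conj(exp(-4*I*pi/5)) + 1*(1 + 2*exp(-4*I*pi/5) + exp(-2*I*pi/5) + exp(2*I*pi/5))*conj(exp(2*I*pi/5)) + 1*(1 + exp(-2*I*pi/5) + exp(2*I*pi/5) + 2*exp(4*I*pi/5))*conj(exp(-2*I*pi/5)) + 1*(1 + exp(-4*I*pi/5) + exp(4*I*pi/5) + 2*exp(2*I*pi/5))*conj(exp(4*I*pi/5))]
      = (1/5)[(5) + (1 + exp(-2*I*pi/5) + exp(4*I*pi/5) + 2*exp(2*I*pi/5)) + (1 + exp(-2*I*pi/5) + exp(-4*I*pi/5) + 2*exp(4*I*pi/5)) + (1 + 2*exp(-4*I*pi/5) + exp(4*I*pi/5) + exp(2*I*pi/5)) + (1 + 2*exp(-2*I*pi/5) + exp(-4*I*pi/5) + exp(2*I*pi/5))] = 5/5 = 1
  <chi_rho, chi_4> = (1/5)[1*(5)*conj(1) + 1*(1 + 2*exp(-2*I*pi/5) + exp(-4*I*pi/5) + exp(4*I*pi/5))*conj(exp(-2*I*pi/5)) + 1*(1 + 2*exp(-4*I*pi/5) + exp(-2*I*pi/5) + exp(2*I*pi/5))*conj(exp(-4*I*pi/5)) + 1*(1 + exp(-2*I*pi/5) + exp(2*I*pi/5) + 2*exp(4*I*pi/5))*conj(exp(4*I*pi/5)) + 1*(1 + exp(-4*I*pi/5) + exp(4*I*pi/5) + 2*exp(2*I*pi/5))*conj(exp(2*I*pi/5))]
      = (1/5)[(5) + (2 + exp(-2*I*pi/5) + exp(-4*I*pi/5) + exp(2*I*pi/5)) + (2 + exp(-4*I*pi/5) + exp(4*I*pi/5) + exp(2*I*pi/5)) + (2 + exp(-2*I*pi/5) + exp(-4*I*pi/5) + exp(4*I*pi/5)) + (2 + exp(-2*I*pi/5) + exp(4*I*pi/5) + exp(2*I*pi/5))] = 10/5 = 2
(Exp terms are combined using exp(i*s)*conj(exp(i*t)) = exp(i*(s-t)), and sums of them are collapsed using the identity that for every m > 1 the m distinct m-th roots of unity sum to 0, e.g. 1 + exp(2*I*pi/3) + exp(-2*I*pi/3) = 0.)
Dimension check: dim(rho) = sum (mult * dim) = 1*1 + 0*1 + 1*1 + 1*1 + 2*1 = 5 = chi_rho(e) = 5.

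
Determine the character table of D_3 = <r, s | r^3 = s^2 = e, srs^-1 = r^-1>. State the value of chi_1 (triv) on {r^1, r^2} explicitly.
Conjugacy classes: {e} of size 1, {r^1, r^2} of size 2, {s, sr, ..., sr^2} of size 3.
Character table:
  irrep \ class              {e} (size 1)  {r^1, r^2} (size 2)  {s, sr, ..., sr^2} (size 3)
  chi_1 (triv)               1             1                    1                          
  chi_2 (sign: r->1, s->-1)  1             1                    -1                         
  chi_3 (2d, j=1)            2             -1                   0                          

Spot check: chi_1 (triv) on {r^1, r^2} = 1.

Why: D_3 has order 2*3 = 6 with 3 conjugacy classes, hence 3 irreducibles. Sum of squared dims 1 + 1 + 4 = 6 = |G|. Linear characters come from the abelianisation; the 2-dimensional irreps have character r^k -> 2*cos(2*pi*j*k/3), reflections -> 0.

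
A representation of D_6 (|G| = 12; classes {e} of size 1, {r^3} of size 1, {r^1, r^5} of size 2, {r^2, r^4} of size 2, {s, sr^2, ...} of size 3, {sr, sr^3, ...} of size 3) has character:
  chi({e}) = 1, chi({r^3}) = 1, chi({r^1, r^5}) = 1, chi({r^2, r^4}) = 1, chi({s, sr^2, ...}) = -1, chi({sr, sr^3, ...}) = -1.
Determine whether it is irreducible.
Irreducible: <chi, chi> = 1.

Solution. <chi, chi> = (1/|G|) sum_C |C| * |chi(C)|^2 = (1/12)[1*|1|^2 + 1*|1|^2 + 2*|1|^2 + 2*|1|^2 + 3*|-1|^2 + 3*|-1|^2]
  = (1/12)[(1) + (1) + (2) + (2) + (3) + (3)] = 12/12 = 1.
A character is irreducible iff <chi, chi> = 1, so this representation is irreducible.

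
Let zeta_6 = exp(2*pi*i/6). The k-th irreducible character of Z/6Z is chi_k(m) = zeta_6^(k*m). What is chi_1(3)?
chi_1(3) = zeta_6^3 = -1

Proof sketch: chi_1(3) = zeta_6^(1*3) = zeta_6^3. Since zeta_6^6 = 1, this equals zeta_6^3 = exp(2*pi*i*3/6) = -1.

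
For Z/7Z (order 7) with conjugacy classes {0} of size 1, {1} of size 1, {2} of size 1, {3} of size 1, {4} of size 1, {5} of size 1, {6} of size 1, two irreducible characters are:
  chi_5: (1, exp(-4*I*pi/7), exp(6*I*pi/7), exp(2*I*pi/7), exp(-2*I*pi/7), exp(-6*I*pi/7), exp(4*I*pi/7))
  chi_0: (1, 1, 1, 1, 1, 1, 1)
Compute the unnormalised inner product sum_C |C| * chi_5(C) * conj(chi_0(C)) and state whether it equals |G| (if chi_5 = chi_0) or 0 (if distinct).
Sum = 0; so <chi_5, chi_0> = 0 (distinct irreducibles are orthogonal).

Compute term by term over conjugacy classes (|C| * chi_5(C) * conj(chi_0(C))):
  1*(1)*conj(1) + 1*(exp(-4*I*pi/7))*conj(1) + 1*(exp(6*I*pi/7))*conj(1) + 1*(exp(2*I*pi/7))*conj(1) + 1*(exp(-2*I*pi/7))*conj(1) + 1*(exp(-6*I*pi/7))*conj(1) + 1*(exp(4*I*pi/7))*conj(1)
  = (1) + (exp(-4*I*pi/7)) + (exp(6*I*pi/7)) + (exp(2*I*pi/7)) + (exp(-2*I*pi/7)) + (exp(-6*I*pi/7)) + (exp(4*I*pi/7))
  = 0.
(Exp terms are combined using exp(i*s)*conj(exp(i*t)) = exp(i*(s-t)), and sums of them are collapsed using the identity that for every m > 1 the m distinct m-th roots of unity sum to 0, e.g. 1 + exp(2*I*pi/3) + exp(-2*I*pi/3) = 0.)
Dividing by |G| = 7 gives 0/7 = 0, matching the row-orthogonality relation <chi_5, chi_0> = [chi_5 = chi_0].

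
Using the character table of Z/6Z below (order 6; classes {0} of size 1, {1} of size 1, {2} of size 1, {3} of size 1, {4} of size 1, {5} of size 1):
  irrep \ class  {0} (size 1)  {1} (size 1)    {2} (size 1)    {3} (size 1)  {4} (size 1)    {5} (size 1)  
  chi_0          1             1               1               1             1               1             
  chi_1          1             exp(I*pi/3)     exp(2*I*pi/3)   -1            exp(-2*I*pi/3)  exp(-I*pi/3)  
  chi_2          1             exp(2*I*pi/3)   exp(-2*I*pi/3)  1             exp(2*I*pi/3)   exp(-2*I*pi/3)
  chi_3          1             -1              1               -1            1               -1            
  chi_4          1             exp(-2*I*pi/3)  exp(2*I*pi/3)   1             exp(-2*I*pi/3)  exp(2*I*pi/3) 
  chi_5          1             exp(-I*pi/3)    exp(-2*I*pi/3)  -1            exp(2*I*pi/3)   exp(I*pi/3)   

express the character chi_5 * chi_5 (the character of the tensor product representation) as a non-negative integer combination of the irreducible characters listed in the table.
chi_5 tensor chi_5 = chi_4 (all other irreducibles have multiplicity 0).

Argument: The character of a tensor product is the pointwise product (chi_5 * chi_5)(C) = chi_5(C) * chi_5(C):
  {0}: (1)*(1), {1}: (exp(-I*pi/3))*(exp(-I*pi/3)), {2}: (exp(-2*I*pi/3))*(exp(-2*I*pi/3)), {3}: (-1)*(-1), {4}: (exp(2*I*pi/3))*(exp(2*I*pi/3)), {5}: (exp(I*pi/3))*(exp(I*pi/3))
so (chi_5 * chi_5) takes values
  {0} -> 1, {1} -> exp(-2*I*pi/3), {2} -> exp(2*I*pi/3), {3} -> 1, {4} -> exp(-2*I*pi/3), {5} -> exp(2*I*pi/3).
Now take the inner product of this character with each irreducible chi from the table, <chi_5*chi_5, chi> = (1/6) sum_C |C| (chi_5*chi_5)(C) conj(chi(C)):
  <chi_5*chi_5, chi_0> = (1/6)[1*(1)*conj(1) + 1*(exp(-2*I*pi/3))*conj(1) + 1*(exp(2*I*pi/3))*conj(1) + 1*(1)*conj(1) + 1*(exp(-2*I*pi/3))*conj(1) + 1*(exp(2*I*pi/3))*conj(1)]
      = (1/6)[(1) + (exp(-2*I*pi/3)) + (exp(2*I*pi/3)) + (1) + (exp(-2*I*pi/3)) + (exp(2*I*pi/3))] = 0/6 = 0
  <chi_5*chi_5, chi_1> = (1/6)[1*(1)*conj(1) + 1*(exp(-2*I*pi/3))*conj(exp(I*pi/3)) + 1*(exp(2*I*pi/3))*conj(exp(2*I*pi/3)) + 1*(1)*conj(-1) + 1*(exp(-2*I*pi/3))*conj(exp(-2*I*pi/3)) + 1*(exp(2*I*pi/3))*conj(exp(-I*pi/3))]
      = (1/6)[(1) + (-1) + (1) + (-1) + (1) + (-1)] = 0/6 = 0
  <chi_5*chi_5, chi_2> = (1/6)[1*(1)*conj(1) + 1*(exp(-2*I*pi/3))*conj(exp(2*I*pi/3)) + 1*(exp(2*I*pi/3))*conj(exp(-2*I*pi/3)) + 1*(1)*conj(1) + 1*(exp(-2*I*pi/3))*conj(exp(2*I*pi/3)) + 1*(exp(2*I*pi/3))*conj(exp(-2*I*pi/3))]
      = (1/6)[(1) + (exp(2*I*pi/3)) + (exp(-2*I*pi/3)) + (1) + (exp(2*I*pi/3)) + (exp(-2*I*pi/3))] = 0/6 = 0
  <chi_5*chi_5, chi_3> = (1/6)[1*(1)*conj(1) + 1*(exp(-2*I*pi/3))*conj(-1) + 1*(exp(2*I*pi/3))*conj(1) + 1*(1)*conj(-1) + 1*(exp(-2*I*pi/3))*conj(1) + 1*(exp(2*I*pi/3))*conj(-1)]
      = (1/6)[(1) + (-exp(-2*I*pi/3)) + (exp(2*I*pi/3)) + (-1) + (exp(-2*I*pi/3)) + (-exp(2*I*pi/3))] = 0/6 = 0
  <chi_5*chi_5, chi_4> = (1/6)[1*(1)*conj(1) + 1*(exp(-2*I*pi/3))*conj(exp(-2*I*pi/3)) + 1*(exp(2*I*pi/3))*conj(exp(2*I*pi/3)) + 1*(1)*conj(1) + 1*(exp(-2*I*pi/3))*conj(exp(-2*I*pi/3)) + 1*(exp(2*I*pi/3))*conj(exp(2*I*pi/3))]
      = (1/6)[(1) + (1) + (1) + (1) + (1) + (1)] = 6/6 = 1
  <chi_5*chi_5, chi_5> = (1/6)[1*(1)*conj(1) + 1*(exp(-2*I*pi/3))*conj(exp(-I*pi/3)) + 1*(exp(2*I*pi/3))*conj(exp(-2*I*pi/3)) + 1*(1)*conj(-1) + 1*(exp(-2*I*pi/3))*conj(exp(2*I*pi/3)) + 1*(exp(2*I*pi/3))*conj(exp(I*pi/3))]
      = (1/6)[(1) + (exp(-I*pi/3)) + (exp(-2*I*pi/3)) + (-1) + (exp(2*I*pi/3)) + (exp(I*pi/3))] = 0/6 = 0
(Exp terms are combined using exp(i*s)*conj(exp(i*t)) = exp(i*(s-t)), and sums of them are collapsed using the identity that for every m > 1 the m distinct m-th roots of unity sum to 0, e.g. 1 + exp(2*I*pi/3) + exp(-2*I*pi/3) = 0.)
Hence the multiplicities are chi_4: 1. Dimension check: dim(chi_5)*dim(chi_5) = 1*1 = 1 and sum (mult * dim) = 1*1 = 1.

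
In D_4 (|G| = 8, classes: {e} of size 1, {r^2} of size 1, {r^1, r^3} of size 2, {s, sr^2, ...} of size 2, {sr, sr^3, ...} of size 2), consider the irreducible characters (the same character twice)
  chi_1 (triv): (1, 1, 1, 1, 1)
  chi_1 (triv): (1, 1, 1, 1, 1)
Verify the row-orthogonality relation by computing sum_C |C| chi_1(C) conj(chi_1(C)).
Sum = 8 = |G| = 8; so <chi_1, chi_1> = 1 (norm-1 confirms irreducibility).

Proof sketch: Compute term by term over conjugacy classes (|C| * chi_1(C) * conj(chi_1(C))):
  1*(1)*conj(1) + 1*(1)*conj(1) + 2*(1)*conj(1) + 2*(1)*conj(1) + 2*(1)*conj(1)
  = (1) + (1) + (2) + (2) + (2)
  = 8.
Dividing by |G| = 8 gives 8/8 = 1, matching the row-orthogonality relation <chi_1, chi_1> = [chi_1 = chi_1].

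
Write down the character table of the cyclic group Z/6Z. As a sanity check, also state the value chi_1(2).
Character table of Z/6Z (irreps indexed chi_0,...,chi_5 with chi_k(m) = zeta_6^(k*m), zeta_6 = exp(2*pi*i/6)):
  irrep \ class  {0} (size 1)  {1} (size 1)    {2} (size 1)    {3} (size 1)  {4} (size 1)    {5} (size 1)  
  chi_0          1             1               1               1             1               1             
  chi_1          1             exp(I*pi/3)     exp(2*I*pi/3)   -1            exp(-2*I*pi/3)  exp(-I*pi/3)  
  chi_2          1             exp(2*I*pi/3)   exp(-2*I*pi/3)  1             exp(2*I*pi/3)   exp(-2*I*pi/3)
  chi_3          1             -1              1               -1            1               -1            
  chi_4          1             exp(-2*I*pi/3)  exp(2*I*pi/3)   1             exp(-2*I*pi/3)  exp(2*I*pi/3) 
  chi_5          1             exp(-I*pi/3)    exp(-2*I*pi/3)  -1            exp(2*I*pi/3)   exp(I*pi/3)   

Spot check: chi_1(2) = zeta_6^(1*2) = zeta_6^2 = exp(2*I*pi/3).

Working: Z/6Z is abelian, so all 6 irreducible complex representations are 1-dimensional. They are given by chi_k(m) = zeta_6^(k*m) for k = 0,...,5. Row orthogonality: sum_m chi_k(m) conj(chi_l(m)) = 6 * [k = l].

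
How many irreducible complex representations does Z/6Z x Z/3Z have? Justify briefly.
18

Proof sketch: The number of irreducible complex representations of a finite group equals its number of conjugacy classes. Z/6Z x Z/3Z is abelian of order 18, so every element is its own conjugacy class: 18 classes, so Z/6Z x Z/3Z (order 18) has exactly 18 irreducible complex representations.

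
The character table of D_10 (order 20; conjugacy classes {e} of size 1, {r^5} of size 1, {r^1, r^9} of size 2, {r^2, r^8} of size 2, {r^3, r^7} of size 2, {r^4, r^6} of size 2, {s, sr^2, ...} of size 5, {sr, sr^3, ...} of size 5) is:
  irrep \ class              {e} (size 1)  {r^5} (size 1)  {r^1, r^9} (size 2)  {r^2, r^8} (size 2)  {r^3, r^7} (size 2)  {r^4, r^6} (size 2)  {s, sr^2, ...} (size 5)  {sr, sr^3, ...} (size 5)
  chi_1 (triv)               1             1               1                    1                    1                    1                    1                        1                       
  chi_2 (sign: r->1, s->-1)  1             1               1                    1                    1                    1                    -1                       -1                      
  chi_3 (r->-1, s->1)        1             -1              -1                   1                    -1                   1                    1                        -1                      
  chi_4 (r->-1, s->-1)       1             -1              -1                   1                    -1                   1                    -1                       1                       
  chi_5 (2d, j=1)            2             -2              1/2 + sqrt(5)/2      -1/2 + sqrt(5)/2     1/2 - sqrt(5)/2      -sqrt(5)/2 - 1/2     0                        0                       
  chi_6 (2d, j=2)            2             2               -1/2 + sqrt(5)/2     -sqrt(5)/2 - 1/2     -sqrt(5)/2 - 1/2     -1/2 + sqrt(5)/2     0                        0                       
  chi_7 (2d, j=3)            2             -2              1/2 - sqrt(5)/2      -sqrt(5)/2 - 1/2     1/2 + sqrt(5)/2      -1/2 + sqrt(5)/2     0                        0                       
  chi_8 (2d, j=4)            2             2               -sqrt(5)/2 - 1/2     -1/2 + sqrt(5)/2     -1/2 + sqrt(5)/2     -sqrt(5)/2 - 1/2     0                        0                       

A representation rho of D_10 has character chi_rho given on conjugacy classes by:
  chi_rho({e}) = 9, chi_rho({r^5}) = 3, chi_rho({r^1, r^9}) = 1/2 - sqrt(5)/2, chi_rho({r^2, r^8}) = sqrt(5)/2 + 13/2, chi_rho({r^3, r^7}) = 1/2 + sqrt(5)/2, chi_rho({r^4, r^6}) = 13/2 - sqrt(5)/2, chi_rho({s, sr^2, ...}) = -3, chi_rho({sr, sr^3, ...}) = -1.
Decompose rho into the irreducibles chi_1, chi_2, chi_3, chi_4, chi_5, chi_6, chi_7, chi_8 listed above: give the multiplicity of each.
Multiplicities: chi_1: 1, chi_2: 3, chi_3: 1, chi_4: 2, chi_5: 0, chi_6: 0, chi_7: 0, chi_8: 1.

Justification: Use <chi_rho, chi> = (1/|G|) sum_C |C| * chi_rho(C) * conj(chi(C)) with |G| = 20 for each irreducible chi in the table:
  <chi_rho, chi_1> = (1/20)[1*(9)*conj(1) + 1*(3)*conj(1) + 2*(1/2 - sqrt(5)/2)*conj(1) + 2*(sqrt(5)/2 + 13/2)*conj(1) + 2*(1/2 + sqrt(5)/2)*conj(1) + 2*(13/2 - sqrt(5)/2)*conj(1) + 5*(-3)*conj(1) + 5*(-1)*conj(1)]
      = (1/20)[(9) + (3) + (1 - sqrt(5)) + (sqrt(5) + 13) + (1 + sqrt(5)) + (13 - sqrt(5)) + (-15) + (-5)] = 20/20 = 1
  <chi_rho, chi_2> = (1/20)[1*(9)*conj(1) + 1*(3)*conj(1) + 2*(1/2 - sqrt(5)/2)*conj(1) + 2*(sqrt(5)/2 + 13/2)*conj(1) + 2*(1/2 + sqrt(5)/2)*conj(1) + 2*(13/2 - sqrt(5)/2)*conj(1) + 5*(-3)*conj(-1) + 5*(-1)*conj(-1)]
      = (1/20)[(9) + (3) + (1 - sqrt(5)) + (sqrt(5) + 13) + (1 + sqrt(5)) + (13 - sqrt(5)) + (15) + (5)] = 60/20 = 3
  <chi_rho, chi_3> = (1/20)[1*(9)*conj(1) + 1*(3)*conj(-1) + 2*(1/2 - sqrt(5)/2)*conj(-1) + 2*(sqrt(5)/2 + 13/2)*conj(1) + 2*(1/2 + sqrt(5)/2)*conj(-1) + 2*(13/2 - sqrt(5)/2)*conj(1) + 5*(-3)*conj(1) + 5*(-1)*conj(-1)]
      = (1/20)[(9) + (-3) + (-1 + sqrt(5)) + (sqrt(5) + 13) + (-sqrt(5) - 1) + (13 - sqrt(5)) + (-15) + (5)] = 20/20 = 1
  <chi_rho, chi_4> = (1/20)[1*(9)*conj(1) + 1*(3)*conj(-1) + 2*(1/2 - sqrt(5)/2)*conj(-1) + 2*(sqrt(5)/2 + 13/2)*conj(1) + 2*(1/2 + sqrt(5)/2)*conj(-1) + 2*(13/2 - sqrt(5)/2)*conj(1) + 5*(-3)*conj(-1) + 5*(-1)*conj(1)]
      = (1/20)[(9) + (-3) + (-1 + sqrt(5)) + (sqrt(5) + 13) + (-sqrt(5) - 1) + (13 - sqrt(5)) + (15) + (-5)] = 40/20 = 2
  <chi_rho, chi_5> = (1/20)[1*(9)*conj(2) + 1*(3)*conj(-2) + 2*(1/2 - sqrt(5)/2)*conj(1/2 + sqrt(5)/2) + 2*(sqrt(5)/2 + 13/2)*conj(-1/2 + sqrt(5)/2) + 2*(1/2 + sqrt(5)/2)*conj(1/2 - sqrt(5)/2) + 2*(13/2 - sqrt(5)/2)*conj(-sqrt(5)/2 - 1/2) + 5*(-3)*conj(0) + 5*(-1)*conj(0)]
      = (1/20)[(18) + (-6) + (-2) + (-4 + 6*sqrt(5)) + (-2) + (-6*sqrt(5) - 4) + (0) + (0)] = 0/20 = 0
  <chi_rho, chi_6> = (1/20)[1*(9)*conj(2) + 1*(3)*conj(2) + 2*(1/2 - sqrt(5)/2)*conj(-1/2 + sqrt(5)/2) + 2*(sqrt(5)/2 + 13/2)*conj(-sqrt(5)/2 - 1/2) + 2*(1/2 + sqrt(5)/2)*conj(-sqrt(5)/2 - 1/2) + 2*(13/2 - sqrt(5)/2)*conj(-1/2 + sqrt(5)/2) + 5*(-3)*conj(0) + 5*(-1)*conj(0)]
      = (1/20)[(18) + (6) + (-3 + sqrt(5)) + (-7*sqrt(5) - 9) + (-3 - sqrt(5)) + (-9 + 7*sqrt(5)) + (0) + (0)] = 0/20 = 0
  <chi_rho, chi_7> = (1/20)[1*(9)*conj(2) + 1*(3)*conj(-2) + 2*(1/2 - sqrt(5)/2)*conj(1/2 - sqrt(5)/2) + 2*(sqrt(5)/2 + 13/2)*conj(-sqrt(5)/2 - 1/2) + 2*(1/2 + sqrt(5)/2)*conj(1/2 + sqrt(5)/2) + 2*(13/2 - sqrt(5)/2)*conj(-1/2 + sqrt(5)/2) + 5*(-3)*conj(0) + 5*(-1)*conj(0)]
      = (1/20)[(18) + (-6) + (3 - sqrt(5)) + (-7*sqrt(5) - 9) + (sqrt(5) + 3) + (-9 + 7*sqrt(5)) + (0) + (0)] = 0/20 = 0
  <chi_rho, chi_8> = (1/20)[1*(9)*conj(2) + 1*(3)*conj(2) + 2*(1/2 - sqrt(5)/2)*conj(-sqrt(5)/2 - 1/2) + 2*(sqrt(5)/2 + 13/2)*conj(-1/2 + sqrt(5)/2) + 2*(1/2 + sqrt(5)/2)*conj(-1/2 + sqrt(5)/2) + 2*(13/2 - sqrt(5)/2)*conj(-sqrt(5)/2 - 1/2) + 5*(-3)*conj(0) + 5*(-1)*conj(0)]
      = (1/20)[(18) + (6) + (2) + (-4 + 6*sqrt(5)) + (2) + (-6*sqrt(5) - 4) + (0) + (0)] = 20/20 = 1
Dimension check: dim(rho) = sum (mult * dim) = 1*1 + 3*1 + 1*1 + 2*1 + 0*2 + 0*2 + 0*2 + 1*2 = 9 = chi_rho(e) = 9.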